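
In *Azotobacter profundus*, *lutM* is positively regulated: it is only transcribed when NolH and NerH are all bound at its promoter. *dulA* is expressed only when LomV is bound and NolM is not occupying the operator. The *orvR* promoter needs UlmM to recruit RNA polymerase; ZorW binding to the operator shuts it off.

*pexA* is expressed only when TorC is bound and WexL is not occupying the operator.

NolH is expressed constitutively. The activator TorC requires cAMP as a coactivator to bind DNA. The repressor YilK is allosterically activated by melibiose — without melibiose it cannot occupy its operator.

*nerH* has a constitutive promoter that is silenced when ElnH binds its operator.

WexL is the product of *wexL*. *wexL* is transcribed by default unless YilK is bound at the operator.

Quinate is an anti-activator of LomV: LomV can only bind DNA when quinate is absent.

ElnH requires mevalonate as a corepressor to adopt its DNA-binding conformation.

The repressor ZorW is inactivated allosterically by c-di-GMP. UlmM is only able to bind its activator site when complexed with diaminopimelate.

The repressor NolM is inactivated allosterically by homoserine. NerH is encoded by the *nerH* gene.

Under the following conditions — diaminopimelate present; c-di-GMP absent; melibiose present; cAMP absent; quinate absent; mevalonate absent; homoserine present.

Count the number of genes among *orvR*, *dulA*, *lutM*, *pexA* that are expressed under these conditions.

2

Diaminopimelate is present, so UlmM is active.
c-di-GMP is absent, so ZorW is active.
With repressor ZorW bound, *orvR* is not transcribed.
→ *orvR* is OFF.
Quinate is absent, so LomV is active.
Homoserine is present, so NolM is inactive.
No repressor is bound and LomV is active, so *dulA* is transcribed.
→ *dulA* is ON.
NolH is produced constitutively and is active.
Mevalonate is absent, so ElnH is inactive.
With no repressor bound, *nerH* is transcribed.
So NerH is produced and active.
No repressor is bound and NolH and NerH are active, so *lutM* is transcribed.
→ *lutM* is ON.
cAMP is absent, so TorC is inactive.
Melibiose is present, so YilK is active.
With repressor YilK bound, *wexL* is not transcribed.
So WexL is not produced.
Required activator TorC is absent, so *pexA* is not transcribed.
→ *pexA* is OFF.
2 of the 4 genes are transcribed.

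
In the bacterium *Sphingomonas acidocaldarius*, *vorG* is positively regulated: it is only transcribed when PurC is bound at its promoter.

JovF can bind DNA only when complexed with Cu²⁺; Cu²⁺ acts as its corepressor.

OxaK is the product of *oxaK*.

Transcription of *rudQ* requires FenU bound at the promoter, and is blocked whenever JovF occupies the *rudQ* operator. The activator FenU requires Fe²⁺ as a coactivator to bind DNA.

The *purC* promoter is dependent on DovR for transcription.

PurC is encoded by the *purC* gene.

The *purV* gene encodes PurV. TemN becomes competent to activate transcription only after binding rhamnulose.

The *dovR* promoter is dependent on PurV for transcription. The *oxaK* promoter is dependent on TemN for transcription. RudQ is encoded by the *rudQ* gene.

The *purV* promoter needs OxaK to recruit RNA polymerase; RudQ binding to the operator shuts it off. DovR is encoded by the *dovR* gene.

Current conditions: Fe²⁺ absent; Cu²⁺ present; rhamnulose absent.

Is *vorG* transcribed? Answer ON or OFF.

Rhamnulose is absent, so TemN is inactive.
Required activator TemN is absent, so *oxaK* is not transcribed.
So OxaK is not produced.
Cu²⁺ is present, so JovF is active.
Fe²⁺ is absent, so FenU is inactive.
With repressor JovF bound, *rudQ* is not transcribed.
So RudQ is not produced.
Required activator OxaK is absent, so *purV* is not transcribed.
So PurV is not produced.
Required activator PurV is absent, so *dovR* is not transcribed.
So DovR is not produced.
Required activator DovR is absent, so *purC* is not transcribed.
So PurC is not produced.
Required activator PurC is absent, so *vorG* is not transcribed.

OFF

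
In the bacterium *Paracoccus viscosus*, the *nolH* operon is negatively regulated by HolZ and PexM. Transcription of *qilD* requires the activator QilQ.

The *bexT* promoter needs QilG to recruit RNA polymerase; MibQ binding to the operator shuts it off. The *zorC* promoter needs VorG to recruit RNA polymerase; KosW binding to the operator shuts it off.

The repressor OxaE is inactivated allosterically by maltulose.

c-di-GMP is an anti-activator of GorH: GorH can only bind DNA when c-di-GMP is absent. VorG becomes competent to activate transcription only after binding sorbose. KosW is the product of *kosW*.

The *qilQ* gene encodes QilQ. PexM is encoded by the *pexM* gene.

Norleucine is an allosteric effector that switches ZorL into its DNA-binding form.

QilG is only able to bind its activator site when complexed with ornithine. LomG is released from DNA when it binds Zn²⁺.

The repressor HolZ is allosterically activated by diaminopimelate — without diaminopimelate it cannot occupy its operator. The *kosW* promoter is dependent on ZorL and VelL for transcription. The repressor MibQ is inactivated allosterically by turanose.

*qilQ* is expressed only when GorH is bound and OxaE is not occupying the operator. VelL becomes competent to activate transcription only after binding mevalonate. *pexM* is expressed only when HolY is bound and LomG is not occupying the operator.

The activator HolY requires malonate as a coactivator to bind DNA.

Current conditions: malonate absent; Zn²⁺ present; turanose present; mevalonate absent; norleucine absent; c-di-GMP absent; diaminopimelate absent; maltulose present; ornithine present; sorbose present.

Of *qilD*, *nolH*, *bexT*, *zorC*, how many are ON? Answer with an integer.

4

c-di-GMP is absent, so GorH is active.
Maltulose is present, so OxaE is inactive.
No repressor is bound and GorH is active, so *qilQ* is transcribed.
So QilQ is produced and active.
No repressor is bound and QilQ is active, so *qilD* is transcribed.
→ *qilD* is ON.
Diaminopimelate is absent, so HolZ is inactive.
Malonate is absent, so HolY is inactive.
Zn²⁺ is present, so LomG is inactive.
Required activator HolY is absent, so *pexM* is not transcribed.
So PexM is not produced.
With no repressor bound, *nolH* is transcribed.
→ *nolH* is ON.
Turanose is present, so MibQ is inactive.
Ornithine is present, so QilG is active.
No repressor is bound and QilG is active, so *bexT* is transcribed.
→ *bexT* is ON.
Sorbose is present, so VorG is active.
Norleucine is absent, so ZorL is inactive.
Mevalonate is absent, so VelL is inactive.
Required activator ZorL is absent, so *kosW* is not transcribed.
So KosW is not produced.
No repressor is bound and VorG is active, so *zorC* is transcribed.
→ *zorC* is ON.
4 of the 4 genes are transcribed.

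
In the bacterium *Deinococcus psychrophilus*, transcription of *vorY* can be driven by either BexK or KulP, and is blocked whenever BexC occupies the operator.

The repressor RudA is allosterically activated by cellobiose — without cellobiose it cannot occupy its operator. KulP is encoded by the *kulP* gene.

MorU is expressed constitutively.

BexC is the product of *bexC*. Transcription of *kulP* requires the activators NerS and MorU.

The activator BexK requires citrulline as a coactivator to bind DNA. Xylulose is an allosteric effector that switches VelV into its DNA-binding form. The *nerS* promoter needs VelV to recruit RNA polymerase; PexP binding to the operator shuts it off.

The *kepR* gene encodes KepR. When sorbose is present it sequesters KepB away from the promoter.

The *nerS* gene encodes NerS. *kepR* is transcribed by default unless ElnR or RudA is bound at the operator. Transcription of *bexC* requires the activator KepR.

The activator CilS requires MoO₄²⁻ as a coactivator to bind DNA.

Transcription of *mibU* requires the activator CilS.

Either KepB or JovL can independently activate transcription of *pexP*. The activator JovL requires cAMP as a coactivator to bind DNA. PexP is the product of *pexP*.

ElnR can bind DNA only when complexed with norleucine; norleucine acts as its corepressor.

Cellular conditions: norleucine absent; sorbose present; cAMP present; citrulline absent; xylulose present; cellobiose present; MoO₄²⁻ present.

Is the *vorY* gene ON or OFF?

OFF

Citrulline is absent, so BexK is inactive.
Xylulose is present, so VelV is active.
Sorbose is present, so KepB is inactive.
cAMP is present, so JovL is active.
Activator JovL is present, so *pexP* is transcribed.
So PexP is produced and active.
With repressor PexP bound, *nerS* is not transcribed.
So NerS is not produced.
MorU is produced constitutively and is active.
Required activator NerS is absent, so *kulP* is not transcribed.
So KulP is not produced.
Norleucine is absent, so ElnR is inactive.
Cellobiose is present, so RudA is active.
With repressor RudA bound, *kepR* is not transcribed.
So KepR is not produced.
Required activator KepR is absent, so *bexC* is not transcribed.
So BexC is not produced.
No activator is available at the *vorY* promoter, so *vorY* is not transcribed.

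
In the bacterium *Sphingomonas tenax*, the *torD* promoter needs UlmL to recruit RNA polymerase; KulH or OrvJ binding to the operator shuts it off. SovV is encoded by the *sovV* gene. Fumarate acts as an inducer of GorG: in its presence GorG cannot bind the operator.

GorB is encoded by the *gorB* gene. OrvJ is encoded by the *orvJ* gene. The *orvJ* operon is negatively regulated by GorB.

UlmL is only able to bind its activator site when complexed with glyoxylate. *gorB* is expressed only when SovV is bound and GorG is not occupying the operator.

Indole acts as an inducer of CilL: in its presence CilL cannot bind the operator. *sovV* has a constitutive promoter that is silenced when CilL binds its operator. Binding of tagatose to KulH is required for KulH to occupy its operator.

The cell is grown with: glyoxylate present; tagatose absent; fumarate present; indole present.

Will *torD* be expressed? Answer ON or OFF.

Glyoxylate is present, so UlmL is active.
Tagatose is absent, so KulH is inactive.
Indole is present, so CilL is inactive.
With no repressor bound, *sovV* is transcribed.
So SovV is produced and active.
Fumarate is present, so GorG is inactive.
No repressor is bound and SovV is active, so *gorB* is transcribed.
So GorB is produced and active.
With repressor GorB bound, *orvJ* is not transcribed.
So OrvJ is not produced.
No repressor is bound and UlmL is active, so *torD* is transcribed.

ON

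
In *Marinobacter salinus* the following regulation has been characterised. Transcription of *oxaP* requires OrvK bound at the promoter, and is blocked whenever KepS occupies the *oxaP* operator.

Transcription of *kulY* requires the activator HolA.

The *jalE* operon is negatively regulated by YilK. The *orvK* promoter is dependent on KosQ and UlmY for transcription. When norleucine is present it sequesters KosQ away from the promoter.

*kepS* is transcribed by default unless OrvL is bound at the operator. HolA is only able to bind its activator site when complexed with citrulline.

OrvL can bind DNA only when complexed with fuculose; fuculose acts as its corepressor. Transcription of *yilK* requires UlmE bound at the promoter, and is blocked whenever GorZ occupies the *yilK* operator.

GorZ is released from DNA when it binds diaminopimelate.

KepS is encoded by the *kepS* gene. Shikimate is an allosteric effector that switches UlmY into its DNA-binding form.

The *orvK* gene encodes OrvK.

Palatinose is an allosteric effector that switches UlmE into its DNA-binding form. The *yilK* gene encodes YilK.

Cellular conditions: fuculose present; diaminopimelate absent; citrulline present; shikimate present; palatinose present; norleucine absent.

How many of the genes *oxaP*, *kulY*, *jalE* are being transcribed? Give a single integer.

Fuculose is present, so OrvL is active.
With repressor OrvL bound, *kepS* is not transcribed.
So KepS is not produced.
Norleucine is absent, so KosQ is active.
Shikimate is present, so UlmY is active.
No repressor is bound and KosQ and UlmY are active, so *orvK* is transcribed.
So OrvK is produced and active.
No repressor is bound and OrvK is active, so *oxaP* is transcribed.
→ *oxaP* is ON.
Citrulline is present, so HolA is active.
No repressor is bound and HolA is active, so *kulY* is transcribed.
→ *kulY* is ON.
Diaminopimelate is absent, so GorZ is active.
Palatinose is present, so UlmE is active.
With repressor GorZ bound, *yilK* is not transcribed.
So YilK is not produced.
With no repressor bound, *jalE* is transcribed.
→ *jalE* is ON.
3 of the 3 genes are transcribed.

3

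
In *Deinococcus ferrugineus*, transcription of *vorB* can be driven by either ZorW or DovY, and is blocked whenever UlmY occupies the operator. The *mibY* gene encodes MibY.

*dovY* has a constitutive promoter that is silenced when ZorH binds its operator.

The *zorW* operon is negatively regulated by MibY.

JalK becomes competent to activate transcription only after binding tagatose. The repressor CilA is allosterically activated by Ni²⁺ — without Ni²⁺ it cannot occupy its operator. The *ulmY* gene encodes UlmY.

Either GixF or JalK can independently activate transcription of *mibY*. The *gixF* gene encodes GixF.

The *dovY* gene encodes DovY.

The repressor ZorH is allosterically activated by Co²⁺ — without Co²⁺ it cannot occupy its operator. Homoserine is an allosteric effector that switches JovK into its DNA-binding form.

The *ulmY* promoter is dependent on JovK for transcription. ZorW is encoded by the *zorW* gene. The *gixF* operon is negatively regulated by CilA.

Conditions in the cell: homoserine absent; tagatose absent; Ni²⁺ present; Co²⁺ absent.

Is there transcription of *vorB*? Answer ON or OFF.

Ni²⁺ is present, so CilA is active.
With repressor CilA bound, *gixF* is not transcribed.
So GixF is not produced.
Tagatose is absent, so JalK is inactive.
No activator is available at the *mibY* promoter, so *mibY* is not transcribed.
So MibY is not produced.
With no repressor bound, *zorW* is transcribed.
So ZorW is produced and active.
Homoserine is absent, so JovK is inactive.
Required activator JovK is absent, so *ulmY* is not transcribed.
So UlmY is not produced.
Co²⁺ is absent, so ZorH is inactive.
With no repressor bound, *dovY* is transcribed.
So DovY is produced and active.
Activator ZorW is present, so *vorB* is transcribed.

ON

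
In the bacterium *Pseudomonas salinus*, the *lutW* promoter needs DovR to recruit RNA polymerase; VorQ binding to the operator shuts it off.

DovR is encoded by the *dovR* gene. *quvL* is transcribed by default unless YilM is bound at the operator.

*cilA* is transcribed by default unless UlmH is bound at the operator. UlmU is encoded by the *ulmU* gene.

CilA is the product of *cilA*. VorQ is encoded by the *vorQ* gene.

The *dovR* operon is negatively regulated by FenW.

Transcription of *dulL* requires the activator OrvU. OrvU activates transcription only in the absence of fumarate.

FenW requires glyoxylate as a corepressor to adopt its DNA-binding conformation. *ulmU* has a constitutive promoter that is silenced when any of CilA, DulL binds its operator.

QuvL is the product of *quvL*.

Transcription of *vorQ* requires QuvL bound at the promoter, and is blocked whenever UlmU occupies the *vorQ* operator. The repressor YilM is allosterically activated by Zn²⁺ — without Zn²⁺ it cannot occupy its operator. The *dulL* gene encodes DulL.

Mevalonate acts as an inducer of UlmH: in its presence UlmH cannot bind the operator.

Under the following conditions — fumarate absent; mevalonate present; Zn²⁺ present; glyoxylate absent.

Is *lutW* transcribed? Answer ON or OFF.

Mevalonate is present, so UlmH is inactive.
With no repressor bound, *cilA* is transcribed.
So CilA is produced and active.
Fumarate is absent, so OrvU is active.
No repressor is bound and OrvU is active, so *dulL* is transcribed.
So DulL is produced and active.
With repressor CilA bound, *ulmU* is not transcribed.
So UlmU is not produced.
Zn²⁺ is present, so YilM is active.
With repressor YilM bound, *quvL* is not transcribed.
So QuvL is not produced.
Required activator QuvL is absent, so *vorQ* is not transcribed.
So VorQ is not produced.
Glyoxylate is absent, so FenW is inactive.
With no repressor bound, *dovR* is transcribed.
So DovR is produced and active.
No repressor is bound and DovR is active, so *lutW* is transcribed.

ON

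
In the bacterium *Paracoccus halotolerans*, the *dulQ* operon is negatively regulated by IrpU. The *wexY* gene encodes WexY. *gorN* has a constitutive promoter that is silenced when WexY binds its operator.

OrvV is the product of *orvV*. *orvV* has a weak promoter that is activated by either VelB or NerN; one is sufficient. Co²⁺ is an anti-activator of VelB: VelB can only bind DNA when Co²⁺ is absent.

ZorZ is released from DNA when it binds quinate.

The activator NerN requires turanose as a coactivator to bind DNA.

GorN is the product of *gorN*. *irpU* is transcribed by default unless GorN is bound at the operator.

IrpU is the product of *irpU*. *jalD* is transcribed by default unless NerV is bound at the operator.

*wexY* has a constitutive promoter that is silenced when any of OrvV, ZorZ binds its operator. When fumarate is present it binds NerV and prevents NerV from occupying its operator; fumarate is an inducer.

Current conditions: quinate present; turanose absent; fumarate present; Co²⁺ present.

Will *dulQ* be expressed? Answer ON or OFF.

OFF

Co²⁺ is present, so VelB is inactive.
Turanose is absent, so NerN is inactive.
No activator is available at the *orvV* promoter, so *orvV* is not transcribed.
So OrvV is not produced.
Quinate is present, so ZorZ is inactive.
With no repressor bound, *wexY* is transcribed.
So WexY is produced and active.
With repressor WexY bound, *gorN* is not transcribed.
So GorN is not produced.
With no repressor bound, *irpU* is transcribed.
So IrpU is produced and active.
With repressor IrpU bound, *dulQ* is not transcribed.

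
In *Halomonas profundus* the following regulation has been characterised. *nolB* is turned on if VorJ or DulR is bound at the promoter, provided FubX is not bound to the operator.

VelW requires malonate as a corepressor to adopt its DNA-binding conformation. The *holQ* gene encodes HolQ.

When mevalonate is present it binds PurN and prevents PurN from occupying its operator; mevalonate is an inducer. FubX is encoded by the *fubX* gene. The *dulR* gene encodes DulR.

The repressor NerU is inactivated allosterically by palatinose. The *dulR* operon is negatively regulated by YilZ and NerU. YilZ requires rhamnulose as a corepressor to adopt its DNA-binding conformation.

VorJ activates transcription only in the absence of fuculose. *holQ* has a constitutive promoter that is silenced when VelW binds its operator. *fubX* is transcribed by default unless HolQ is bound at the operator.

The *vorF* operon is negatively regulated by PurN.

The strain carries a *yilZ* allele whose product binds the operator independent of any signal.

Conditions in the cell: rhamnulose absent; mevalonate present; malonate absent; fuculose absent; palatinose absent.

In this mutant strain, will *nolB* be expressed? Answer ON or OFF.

Fuculose is absent, so VorJ is active.
Malonate is absent, so VelW is inactive.
With no repressor bound, *holQ* is transcribed.
So HolQ is produced and active.
With repressor HolQ bound, *fubX* is not transcribed.
So FubX is not produced.
YilZ is constitutively active in this strain.
Palatinose is absent, so NerU is active.
With repressor YilZ bound, *dulR* is not transcribed.
So DulR is not produced.
Activator VorJ is present, so *nolB* is transcribed.

ON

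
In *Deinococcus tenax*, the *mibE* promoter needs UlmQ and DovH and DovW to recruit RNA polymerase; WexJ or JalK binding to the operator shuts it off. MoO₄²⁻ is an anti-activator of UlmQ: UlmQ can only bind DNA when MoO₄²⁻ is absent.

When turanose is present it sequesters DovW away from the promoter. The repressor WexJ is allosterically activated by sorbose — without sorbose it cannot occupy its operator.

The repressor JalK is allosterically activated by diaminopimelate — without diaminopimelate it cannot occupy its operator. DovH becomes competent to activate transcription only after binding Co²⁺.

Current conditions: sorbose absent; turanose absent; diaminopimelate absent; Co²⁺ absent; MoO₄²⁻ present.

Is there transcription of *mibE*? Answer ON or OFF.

Sorbose is absent, so WexJ is inactive.
MoO₄²⁻ is present, so UlmQ is inactive.
Co²⁺ is absent, so DovH is inactive.
Turanose is absent, so DovW is active.
Diaminopimelate is absent, so JalK is inactive.
Required activator UlmQ is absent, so *mibE* is not transcribed.

OFF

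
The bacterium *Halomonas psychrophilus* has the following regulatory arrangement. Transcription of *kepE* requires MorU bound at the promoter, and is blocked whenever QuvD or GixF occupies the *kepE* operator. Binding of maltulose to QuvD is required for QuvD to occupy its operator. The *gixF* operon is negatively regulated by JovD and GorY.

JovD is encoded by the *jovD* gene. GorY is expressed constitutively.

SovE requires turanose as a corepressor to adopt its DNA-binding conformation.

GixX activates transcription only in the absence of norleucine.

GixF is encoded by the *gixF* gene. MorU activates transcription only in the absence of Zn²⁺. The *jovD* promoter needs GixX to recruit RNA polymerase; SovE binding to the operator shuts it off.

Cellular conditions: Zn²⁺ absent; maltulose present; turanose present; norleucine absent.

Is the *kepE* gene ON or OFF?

OFF

Maltulose is present, so QuvD is active.
Turanose is present, so SovE is active.
Norleucine is absent, so GixX is active.
With repressor SovE bound, *jovD* is not transcribed.
So JovD is not produced.
GorY is produced constitutively and is active.
With repressor GorY bound, *gixF* is not transcribed.
So GixF is not produced.
Zn²⁺ is absent, so MorU is active.
With repressor QuvD bound, *kepE* is not transcribed.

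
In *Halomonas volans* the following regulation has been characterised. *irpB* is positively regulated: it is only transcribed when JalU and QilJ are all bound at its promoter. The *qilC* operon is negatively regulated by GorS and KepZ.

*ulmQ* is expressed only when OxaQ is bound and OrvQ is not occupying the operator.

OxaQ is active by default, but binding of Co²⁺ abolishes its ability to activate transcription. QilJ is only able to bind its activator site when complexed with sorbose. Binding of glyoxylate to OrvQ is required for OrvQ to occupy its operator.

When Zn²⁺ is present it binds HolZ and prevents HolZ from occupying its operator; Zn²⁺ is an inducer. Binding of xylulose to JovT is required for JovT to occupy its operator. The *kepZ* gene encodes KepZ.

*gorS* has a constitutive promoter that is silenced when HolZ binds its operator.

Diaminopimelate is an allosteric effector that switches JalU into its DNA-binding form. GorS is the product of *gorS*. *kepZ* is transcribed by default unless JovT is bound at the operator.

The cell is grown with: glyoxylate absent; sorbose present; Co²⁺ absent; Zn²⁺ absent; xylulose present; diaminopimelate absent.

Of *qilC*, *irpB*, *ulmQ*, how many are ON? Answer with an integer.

2

Zn²⁺ is absent, so HolZ is active.
With repressor HolZ bound, *gorS* is not transcribed.
So GorS is not produced.
Xylulose is present, so JovT is active.
With repressor JovT bound, *kepZ* is not transcribed.
So KepZ is not produced.
With no repressor bound, *qilC* is transcribed.
→ *qilC* is ON.
Diaminopimelate is absent, so JalU is inactive.
Sorbose is present, so QilJ is active.
Required activator JalU is absent, so *irpB* is not transcribed.
→ *irpB* is OFF.
Glyoxylate is absent, so OrvQ is inactive.
Co²⁺ is absent, so OxaQ is active.
No repressor is bound and OxaQ is active, so *ulmQ* is transcribed.
→ *ulmQ* is ON.
2 of the 3 genes are transcribed.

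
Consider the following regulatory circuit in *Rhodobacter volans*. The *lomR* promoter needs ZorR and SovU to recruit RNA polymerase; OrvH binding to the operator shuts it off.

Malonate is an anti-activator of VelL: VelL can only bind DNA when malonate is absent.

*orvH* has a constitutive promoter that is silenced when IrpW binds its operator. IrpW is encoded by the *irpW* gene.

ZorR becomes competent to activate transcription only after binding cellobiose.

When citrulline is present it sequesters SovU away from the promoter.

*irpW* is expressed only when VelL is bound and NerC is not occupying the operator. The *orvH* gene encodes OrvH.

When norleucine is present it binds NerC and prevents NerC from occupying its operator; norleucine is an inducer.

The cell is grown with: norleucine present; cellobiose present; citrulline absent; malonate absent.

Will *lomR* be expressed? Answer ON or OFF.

ON

Malonate is absent, so VelL is active.
Norleucine is present, so NerC is inactive.
No repressor is bound and VelL is active, so *irpW* is transcribed.
So IrpW is produced and active.
With repressor IrpW bound, *orvH* is not transcribed.
So OrvH is not produced.
Cellobiose is present, so ZorR is active.
Citrulline is absent, so SovU is active.
No repressor is bound and ZorR and SovU are active, so *lomR* is transcribed.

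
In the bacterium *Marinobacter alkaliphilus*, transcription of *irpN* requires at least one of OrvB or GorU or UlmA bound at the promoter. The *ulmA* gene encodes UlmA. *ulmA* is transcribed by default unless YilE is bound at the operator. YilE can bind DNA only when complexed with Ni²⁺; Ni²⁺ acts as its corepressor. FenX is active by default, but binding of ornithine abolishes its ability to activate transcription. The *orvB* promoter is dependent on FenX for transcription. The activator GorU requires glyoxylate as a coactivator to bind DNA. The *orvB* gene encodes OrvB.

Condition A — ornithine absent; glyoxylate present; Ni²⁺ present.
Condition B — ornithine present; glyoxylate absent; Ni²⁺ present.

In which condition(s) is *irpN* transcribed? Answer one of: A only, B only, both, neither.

A only

Condition A:
Ornithine is absent, so FenX is active.
No repressor is bound and FenX is active, so *orvB* is transcribed.
So OrvB is produced and active.
Glyoxylate is present, so GorU is active.
Ni²⁺ is present, so YilE is active.
With repressor YilE bound, *ulmA* is not transcribed.
So UlmA is not produced.
Activator OrvB is present, so *irpN* is transcribed.
→ *irpN* is ON in A.
Condition B:
Ornithine is present, so FenX is inactive.
Required activator FenX is absent, so *orvB* is not transcribed.
So OrvB is not produced.
Glyoxylate is absent, so GorU is inactive.
Ni²⁺ is present, so YilE is active.
With repressor YilE bound, *ulmA* is not transcribed.
So UlmA is not produced.
No activator is available at the *irpN* promoter, so *irpN* is not transcribed.
→ *irpN* is OFF in B.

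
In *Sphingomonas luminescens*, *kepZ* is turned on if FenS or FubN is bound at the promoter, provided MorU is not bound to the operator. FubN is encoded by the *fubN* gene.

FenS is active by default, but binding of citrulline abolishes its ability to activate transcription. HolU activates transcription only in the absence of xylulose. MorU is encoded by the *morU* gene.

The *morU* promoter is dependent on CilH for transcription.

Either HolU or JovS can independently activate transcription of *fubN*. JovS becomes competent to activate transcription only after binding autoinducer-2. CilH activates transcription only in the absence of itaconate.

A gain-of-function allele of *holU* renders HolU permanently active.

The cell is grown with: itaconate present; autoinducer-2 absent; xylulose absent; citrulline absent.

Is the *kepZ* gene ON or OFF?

ON

Citrulline is absent, so FenS is active.
HolU is constitutively active in this strain.
Autoinducer-2 is absent, so JovS is inactive.
Activator HolU is present, so *fubN* is transcribed.
So FubN is produced and active.
Itaconate is present, so CilH is inactive.
Required activator CilH is absent, so *morU* is not transcribed.
So MorU is not produced.
Activator FenS is present, so *kepZ* is transcribed.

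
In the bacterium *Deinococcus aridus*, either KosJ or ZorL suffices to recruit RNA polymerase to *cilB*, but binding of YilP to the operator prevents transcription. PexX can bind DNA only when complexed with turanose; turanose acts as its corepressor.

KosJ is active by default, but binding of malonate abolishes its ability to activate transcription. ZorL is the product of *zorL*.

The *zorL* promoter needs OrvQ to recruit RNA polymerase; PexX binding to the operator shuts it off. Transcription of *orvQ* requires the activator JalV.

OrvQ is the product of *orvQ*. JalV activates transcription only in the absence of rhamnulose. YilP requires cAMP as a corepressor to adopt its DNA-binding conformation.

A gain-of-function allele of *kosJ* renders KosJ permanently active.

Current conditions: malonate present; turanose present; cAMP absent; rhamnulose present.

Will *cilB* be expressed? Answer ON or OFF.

ON

cAMP is absent, so YilP is inactive.
KosJ is constitutively active in this strain.
Turanose is present, so PexX is active.
Rhamnulose is present, so JalV is inactive.
Required activator JalV is absent, so *orvQ* is not transcribed.
So OrvQ is not produced.
With repressor PexX bound, *zorL* is not transcribed.
So ZorL is not produced.
Activator KosJ is present, so *cilB* is transcribed.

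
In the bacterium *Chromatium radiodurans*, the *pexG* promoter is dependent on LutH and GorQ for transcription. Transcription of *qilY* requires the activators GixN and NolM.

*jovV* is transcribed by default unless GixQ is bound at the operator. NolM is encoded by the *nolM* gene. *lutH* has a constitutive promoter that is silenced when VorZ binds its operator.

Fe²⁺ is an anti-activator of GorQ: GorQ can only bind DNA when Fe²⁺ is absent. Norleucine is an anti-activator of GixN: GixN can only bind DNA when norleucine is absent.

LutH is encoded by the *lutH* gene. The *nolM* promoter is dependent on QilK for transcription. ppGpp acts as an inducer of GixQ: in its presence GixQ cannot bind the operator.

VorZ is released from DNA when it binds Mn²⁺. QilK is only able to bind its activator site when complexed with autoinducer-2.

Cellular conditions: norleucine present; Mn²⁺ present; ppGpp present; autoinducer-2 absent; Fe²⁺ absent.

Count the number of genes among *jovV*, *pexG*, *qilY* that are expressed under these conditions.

ppGpp is present, so GixQ is inactive.
With no repressor bound, *jovV* is transcribed.
→ *jovV* is ON.
Mn²⁺ is present, so VorZ is inactive.
With no repressor bound, *lutH* is transcribed.
So LutH is produced and active.
Fe²⁺ is absent, so GorQ is active.
No repressor is bound and LutH and GorQ are active, so *pexG* is transcribed.
→ *pexG* is ON.
Norleucine is present, so GixN is inactive.
Autoinducer-2 is absent, so QilK is inactive.
Required activator QilK is absent, so *nolM* is not transcribed.
So NolM is not produced.
Required activator GixN is absent, so *qilY* is not transcribed.
→ *qilY* is OFF.
2 of the 3 genes are transcribed.

2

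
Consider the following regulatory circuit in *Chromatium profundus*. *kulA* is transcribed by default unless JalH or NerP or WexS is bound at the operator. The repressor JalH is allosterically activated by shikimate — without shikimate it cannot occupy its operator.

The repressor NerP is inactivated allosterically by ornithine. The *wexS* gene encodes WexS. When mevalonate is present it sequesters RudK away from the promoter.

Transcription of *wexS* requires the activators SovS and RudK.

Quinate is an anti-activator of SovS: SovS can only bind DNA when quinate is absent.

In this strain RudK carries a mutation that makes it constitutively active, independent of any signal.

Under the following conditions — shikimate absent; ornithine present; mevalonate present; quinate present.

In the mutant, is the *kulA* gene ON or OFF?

Shikimate is absent, so JalH is inactive.
Ornithine is present, so NerP is inactive.
Quinate is present, so SovS is inactive.
RudK is constitutively active in this strain.
Required activator SovS is absent, so *wexS* is not transcribed.
So WexS is not produced.
With no repressor bound, *kulA* is transcribed.

ON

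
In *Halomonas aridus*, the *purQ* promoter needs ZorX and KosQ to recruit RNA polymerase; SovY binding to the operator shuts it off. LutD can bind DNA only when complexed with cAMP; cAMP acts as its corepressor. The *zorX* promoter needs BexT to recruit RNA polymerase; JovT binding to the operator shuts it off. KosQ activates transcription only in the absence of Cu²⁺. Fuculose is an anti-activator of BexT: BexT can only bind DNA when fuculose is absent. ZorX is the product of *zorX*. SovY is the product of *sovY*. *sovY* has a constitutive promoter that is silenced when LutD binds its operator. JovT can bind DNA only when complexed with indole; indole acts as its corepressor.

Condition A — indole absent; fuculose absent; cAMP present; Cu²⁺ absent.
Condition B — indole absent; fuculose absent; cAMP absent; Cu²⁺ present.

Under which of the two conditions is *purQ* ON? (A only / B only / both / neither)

A only

Condition A:
Indole is absent, so JovT is inactive.
Fuculose is absent, so BexT is active.
No repressor is bound and BexT is active, so *zorX* is transcribed.
So ZorX is produced and active.
cAMP is present, so LutD is active.
With repressor LutD bound, *sovY* is not transcribed.
So SovY is not produced.
Cu²⁺ is absent, so KosQ is active.
No repressor is bound and ZorX and KosQ are active, so *purQ* is transcribed.
→ *purQ* is ON in A.
Condition B:
Indole is absent, so JovT is inactive.
Fuculose is absent, so BexT is active.
No repressor is bound and BexT is active, so *zorX* is transcribed.
So ZorX is produced and active.
cAMP is absent, so LutD is inactive.
With no repressor bound, *sovY* is transcribed.
So SovY is produced and active.
Cu²⁺ is present, so KosQ is inactive.
With repressor SovY bound, *purQ* is not transcribed.
→ *purQ* is OFF in B.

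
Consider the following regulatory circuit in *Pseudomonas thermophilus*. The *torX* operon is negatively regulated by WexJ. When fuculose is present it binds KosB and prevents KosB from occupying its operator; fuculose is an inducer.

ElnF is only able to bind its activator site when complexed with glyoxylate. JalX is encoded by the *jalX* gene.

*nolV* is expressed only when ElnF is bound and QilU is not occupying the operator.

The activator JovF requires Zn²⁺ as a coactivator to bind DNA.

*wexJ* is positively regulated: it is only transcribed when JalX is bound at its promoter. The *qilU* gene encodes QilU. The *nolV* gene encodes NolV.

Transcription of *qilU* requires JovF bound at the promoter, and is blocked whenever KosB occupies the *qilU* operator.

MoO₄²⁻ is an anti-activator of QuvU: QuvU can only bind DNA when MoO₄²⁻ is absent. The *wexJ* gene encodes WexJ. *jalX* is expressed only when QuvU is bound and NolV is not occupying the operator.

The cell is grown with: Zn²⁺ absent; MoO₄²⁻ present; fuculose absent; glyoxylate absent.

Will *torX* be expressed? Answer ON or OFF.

ON

Zn²⁺ is absent, so JovF is inactive.
Fuculose is absent, so KosB is active.
With repressor KosB bound, *qilU* is not transcribed.
So QilU is not produced.
Glyoxylate is absent, so ElnF is inactive.
Required activator ElnF is absent, so *nolV* is not transcribed.
So NolV is not produced.
MoO₄²⁻ is present, so QuvU is inactive.
Required activator QuvU is absent, so *jalX* is not transcribed.
So JalX is not produced.
Required activator JalX is absent, so *wexJ* is not transcribed.
So WexJ is not produced.
With no repressor bound, *torX* is transcribed.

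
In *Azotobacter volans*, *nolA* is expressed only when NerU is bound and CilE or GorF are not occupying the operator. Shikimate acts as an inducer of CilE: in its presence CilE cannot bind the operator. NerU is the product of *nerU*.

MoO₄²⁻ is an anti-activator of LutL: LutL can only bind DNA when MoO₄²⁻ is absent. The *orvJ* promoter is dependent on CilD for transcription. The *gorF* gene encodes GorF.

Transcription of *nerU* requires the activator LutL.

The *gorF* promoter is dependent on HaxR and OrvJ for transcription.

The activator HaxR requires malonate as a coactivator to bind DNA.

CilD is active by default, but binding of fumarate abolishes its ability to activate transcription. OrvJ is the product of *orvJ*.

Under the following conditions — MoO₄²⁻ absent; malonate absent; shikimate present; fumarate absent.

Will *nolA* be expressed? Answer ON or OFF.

Shikimate is present, so CilE is inactive.
Malonate is absent, so HaxR is inactive.
Fumarate is absent, so CilD is active.
No repressor is bound and CilD is active, so *orvJ* is transcribed.
So OrvJ is produced and active.
Required activator HaxR is absent, so *gorF* is not transcribed.
So GorF is not produced.
MoO₄²⁻ is absent, so LutL is active.
No repressor is bound and LutL is active, so *nerU* is transcribed.
So NerU is produced and active.
No repressor is bound and NerU is active, so *nolA* is transcribed.

ON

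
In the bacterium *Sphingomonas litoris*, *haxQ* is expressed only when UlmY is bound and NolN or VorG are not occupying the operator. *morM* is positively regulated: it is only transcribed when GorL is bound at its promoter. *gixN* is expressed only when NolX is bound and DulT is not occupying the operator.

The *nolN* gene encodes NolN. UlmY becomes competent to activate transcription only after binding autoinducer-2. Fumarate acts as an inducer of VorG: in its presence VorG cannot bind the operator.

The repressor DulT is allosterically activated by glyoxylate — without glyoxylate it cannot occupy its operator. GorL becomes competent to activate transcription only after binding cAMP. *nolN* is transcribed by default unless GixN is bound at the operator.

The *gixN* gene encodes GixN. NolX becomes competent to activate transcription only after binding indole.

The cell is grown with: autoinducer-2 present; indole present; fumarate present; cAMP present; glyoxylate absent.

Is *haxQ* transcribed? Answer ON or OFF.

Glyoxylate is absent, so DulT is inactive.
Indole is present, so NolX is active.
No repressor is bound and NolX is active, so *gixN* is transcribed.
So GixN is produced and active.
With repressor GixN bound, *nolN* is not transcribed.
So NolN is not produced.
Autoinducer-2 is present, so UlmY is active.
Fumarate is present, so VorG is inactive.
No repressor is bound and UlmY is active, so *haxQ* is transcribed.

ON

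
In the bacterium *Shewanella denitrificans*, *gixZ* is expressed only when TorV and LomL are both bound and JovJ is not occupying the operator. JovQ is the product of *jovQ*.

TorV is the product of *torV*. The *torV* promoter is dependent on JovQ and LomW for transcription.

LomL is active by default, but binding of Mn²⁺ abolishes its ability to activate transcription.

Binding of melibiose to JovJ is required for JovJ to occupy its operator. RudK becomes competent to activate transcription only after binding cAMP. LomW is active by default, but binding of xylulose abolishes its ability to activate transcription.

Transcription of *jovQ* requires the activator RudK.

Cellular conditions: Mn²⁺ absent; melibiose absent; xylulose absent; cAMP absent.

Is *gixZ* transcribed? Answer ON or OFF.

OFF

cAMP is absent, so RudK is inactive.
Required activator RudK is absent, so *jovQ* is not transcribed.
So JovQ is not produced.
Xylulose is absent, so LomW is active.
Required activator JovQ is absent, so *torV* is not transcribed.
So TorV is not produced.
Mn²⁺ is absent, so LomL is active.
Melibiose is absent, so JovJ is inactive.
Required activator TorV is absent, so *gixZ* is not transcribed.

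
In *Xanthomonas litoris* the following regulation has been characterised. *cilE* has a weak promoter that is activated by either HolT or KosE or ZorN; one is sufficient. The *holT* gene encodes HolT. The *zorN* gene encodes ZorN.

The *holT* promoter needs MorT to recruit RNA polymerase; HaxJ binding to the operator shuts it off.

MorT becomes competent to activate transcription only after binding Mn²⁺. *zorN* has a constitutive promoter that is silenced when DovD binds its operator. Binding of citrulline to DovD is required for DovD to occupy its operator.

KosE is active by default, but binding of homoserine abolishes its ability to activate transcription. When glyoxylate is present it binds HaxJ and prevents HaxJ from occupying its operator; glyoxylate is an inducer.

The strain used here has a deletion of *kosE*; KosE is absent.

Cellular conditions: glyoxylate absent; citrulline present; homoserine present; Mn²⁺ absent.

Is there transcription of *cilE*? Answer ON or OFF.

OFF

Mn²⁺ is absent, so MorT is inactive.
Glyoxylate is absent, so HaxJ is active.
With repressor HaxJ bound, *holT* is not transcribed.
So HolT is not produced.
KosE is non-functional in this strain, so it has no effect.
Citrulline is present, so DovD is active.
With repressor DovD bound, *zorN* is not transcribed.
So ZorN is not produced.
No activator is available at the *cilE* promoter, so *cilE* is not transcribed.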